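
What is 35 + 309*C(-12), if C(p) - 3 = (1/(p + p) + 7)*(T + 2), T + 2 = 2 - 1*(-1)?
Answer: 59299/8 ≈ 7412.4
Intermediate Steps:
T = 1 (T = -2 + (2 - 1*(-1)) = -2 + (2 + 1) = -2 + 3 = 1)
C(p) = 24 + 3/(2*p) (C(p) = 3 + (1/(p + p) + 7)*(1 + 2) = 3 + (1/(2*p) + 7)*3 = 3 + (7 + 1/(2*p))*3 = 3 + (21 + 3/(2*p)) = 24 + 3/(2*p))
35 + 309*C(-12) = 35 + 309*(24 + (3/2)/(-12)) = 35 + 309*(24 + (3/2)*(-1/12)) = 35 + 309*(24 - ⅛) = 35 + 309*(191/8) = 35 + 59019/8 = 59299/8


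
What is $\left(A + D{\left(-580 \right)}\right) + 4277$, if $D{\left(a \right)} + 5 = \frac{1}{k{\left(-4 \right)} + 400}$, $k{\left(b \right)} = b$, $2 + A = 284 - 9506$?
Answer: $- \frac{1960991}{396} \approx -4952.0$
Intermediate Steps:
$A = -9224$ ($A = -2 + \left(284 - 9506\right) = -2 - 9222 = -9224$)
$D{\left(a \right)} = - \frac{1979}{396}$ ($D{\left(a \right)} = -5 + \frac{1}{-4 + 400} = -5 + \frac{1}{396} = - \frac{1979}{396}$)
$\left(A + D{\left(-580 \right)}\right) + 4277 = \left(-9224 - \frac{1979}{396}\right) + 4277 = - \frac{3654683}{396} + 4277 = - \frac{1960991}{396}$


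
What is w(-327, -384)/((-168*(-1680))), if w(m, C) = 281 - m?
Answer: 19/8820 ≈ 0.0021542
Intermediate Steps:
w(-327, -384)/((-168*(-1680))) = (281 - 1*(-327))/((-168*(-1680))) = (281 + 327)/282240 = 608*(1/282240) = 19/8820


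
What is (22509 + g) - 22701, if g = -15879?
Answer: -16071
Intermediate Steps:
(22509 + g) - 22701 = (22509 - 15879) - 22701 = 6630 - 22701 = -16071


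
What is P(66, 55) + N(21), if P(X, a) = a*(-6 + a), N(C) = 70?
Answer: 2765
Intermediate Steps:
P(66, 55) + N(21) = 55*(-6 + 55) + 70 = 55*49 + 70 = 2695 + 70 = 2765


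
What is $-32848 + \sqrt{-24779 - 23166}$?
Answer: $-32848 + i \sqrt{47945} \approx -32848.0 + 218.96 i$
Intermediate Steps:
$-32848 + \sqrt{-24779 - 23166} = -32848 + \sqrt{-47945} = -32848 + i \sqrt{47945}$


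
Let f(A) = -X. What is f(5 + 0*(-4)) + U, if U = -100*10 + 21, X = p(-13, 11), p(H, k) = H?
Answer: -966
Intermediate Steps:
X = -13
f(A) = 13 (f(A) = -1*(-13) = 13)
U = -979 (U = -1000 + 21 = -979)
f(5 + 0*(-4)) + U = 13 - 979 = -966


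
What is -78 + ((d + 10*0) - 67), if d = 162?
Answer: 17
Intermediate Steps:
-78 + ((d + 10*0) - 67) = -78 + ((162 + 10*0) - 67) = -78 + ((162 + 0) - 67) = -78 + (162 - 67) = -78 + 95 = 17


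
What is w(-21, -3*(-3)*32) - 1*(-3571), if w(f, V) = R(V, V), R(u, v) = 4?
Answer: 3575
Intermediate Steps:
w(f, V) = 4
w(-21, -3*(-3)*32) - 1*(-3571) = 4 - 1*(-3571) = 4 + 3571 = 3575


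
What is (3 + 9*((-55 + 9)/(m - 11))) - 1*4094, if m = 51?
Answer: -82027/20 ≈ -4101.4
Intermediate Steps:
(3 + 9*((-55 + 9)/(m - 11))) - 1*4094 = (3 + 9*((-55 + 9)/(51 - 11))) - 1*4094 = (3 + 9*(-46/40)) - 4094 = (3 + 9*(-46*1/40)) - 4094 = (3 + 9*(-23/20)) - 4094 = (3 - 207/20) - 4094 = -147/20 - 4094 = -82027/20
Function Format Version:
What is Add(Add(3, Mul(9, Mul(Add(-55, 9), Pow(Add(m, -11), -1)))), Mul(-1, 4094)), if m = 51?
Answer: Rational(-82027, 20) ≈ -4101.4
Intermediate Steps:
Add(Add(3, Mul(9, Mul(Add(-55, 9), Pow(Add(m, -11), -1)))), Mul(-1, 4094)) = Add(Add(3, Mul(9, Mul(Add(-55, 9), Pow(Add(51, -11), -1)))), Mul(-1, 4094)) = Add(Add(3, Mul(9, Mul(-46, Pow(40, -1)))), -4094) = Add(Add(3, Mul(9, Mul(-46, Rational(1, 40)))), -4094) = Add(Add(3, Mul(9, Rational(-23, 20))), -4094) = Add(Add(3, Rational(-207, 20)), -4094) = Add(Rational(-147, 20), -4094) = Rational(-82027, 20)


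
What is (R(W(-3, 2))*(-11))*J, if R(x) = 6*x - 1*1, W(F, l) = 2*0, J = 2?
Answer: 22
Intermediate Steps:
W(F, l) = 0
R(x) = -1 + 6*x (R(x) = 6*x - 1 = -1 + 6*x)
(R(W(-3, 2))*(-11))*J = ((-1 + 6*0)*(-11))*2 = ((-1 + 0)*(-11))*2 = -1*(-11)*2 = 11*2 = 22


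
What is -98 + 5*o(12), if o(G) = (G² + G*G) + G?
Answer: 1402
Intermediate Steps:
o(G) = G + 2*G² (o(G) = (G² + G²) + G = 2*G² + G = G + 2*G²)
-98 + 5*o(12) = -98 + 5*(12*(1 + 2*12)) = -98 + 5*(12*(1 + 24)) = -98 + 5*(12*25) = -98 + 5*300 = -98 + 1500 = 1402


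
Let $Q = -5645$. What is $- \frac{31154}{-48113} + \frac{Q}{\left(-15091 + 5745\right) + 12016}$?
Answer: $- \frac{37683341}{25692342} \approx -1.4667$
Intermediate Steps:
$- \frac{31154}{-48113} + \frac{Q}{\left(-15091 + 5745\right) + 12016} = - \frac{31154}{-48113} - \frac{5645}{\left(-15091 + 5745\right) + 12016} = \left(-31154\right) \left(- \frac{1}{48113}\right) - \frac{5645}{-9346 + 12016} = \frac{31154}{48113} - \frac{5645}{2670} = \frac{31154}{48113} - \frac{1129}{534} = - \frac{37683341}{25692342}$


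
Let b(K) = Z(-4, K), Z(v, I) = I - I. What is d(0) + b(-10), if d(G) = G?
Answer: 0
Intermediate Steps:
Z(v, I) = 0
b(K) = 0
d(0) + b(-10) = 0 + 0 = 0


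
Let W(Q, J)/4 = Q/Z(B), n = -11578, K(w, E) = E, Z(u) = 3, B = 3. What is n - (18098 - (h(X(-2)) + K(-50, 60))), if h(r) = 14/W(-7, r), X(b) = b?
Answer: -59235/2 ≈ -29618.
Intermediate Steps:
W(Q, J) = 4*Q/3 (W(Q, J) = 4*(Q/3) = 4*Q/3)
h(r) = -3/2 (h(r) = 14/(((4/3)*(-7))) = 14/(-28/3) = 14*(-3/28) = -3/2)
n - (18098 - (h(X(-2)) + K(-50, 60))) = -11578 - (18098 - (-3/2 + 60)) = -11578 - (18098 - 1*117/2) = -11578 - (18098 - 117/2) = -11578 - 1*36079/2 = -11578 - 36079/2 = -59235/2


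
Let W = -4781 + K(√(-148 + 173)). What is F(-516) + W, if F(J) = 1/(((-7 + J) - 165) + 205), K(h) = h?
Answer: -2306809/483 ≈ -4776.0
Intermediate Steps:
F(J) = 1/(33 + J) (F(J) = 1/((-172 + J) + 205) = 1/(33 + J))
W = -4776 (W = -4781 + √(-148 + 173) = -4781 + √25 = -4781 + 5 = -4776)
F(-516) + W = 1/(33 - 516) - 4776 = 1/(-483) - 4776 = -1/483 - 4776 = -2306809/483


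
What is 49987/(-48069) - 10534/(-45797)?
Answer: -254699399/314487999 ≈ -0.80989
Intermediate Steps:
49987/(-48069) - 10534/(-45797) = 49987*(-1/48069) - 10534*(-1/45797) = -7141/6867 + 10534/45797 = -254699399/314487999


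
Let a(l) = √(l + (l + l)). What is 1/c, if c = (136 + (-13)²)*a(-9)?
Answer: -I*√3/2745 ≈ -0.00063098*I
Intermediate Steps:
a(l) = √3*√l (a(l) = √(l + 2*l) = √(3*l) = √3*√l)
c = 915*I*√3 (c = (136 + (-13)²)*(√3*√(-9)) = (136 + 169)*(√3*(3*I)) = 305*(3*I*√3) = 915*I*√3 ≈ 1584.8*I)
1/c = 1/(915*I*√3) = -I*√3/2745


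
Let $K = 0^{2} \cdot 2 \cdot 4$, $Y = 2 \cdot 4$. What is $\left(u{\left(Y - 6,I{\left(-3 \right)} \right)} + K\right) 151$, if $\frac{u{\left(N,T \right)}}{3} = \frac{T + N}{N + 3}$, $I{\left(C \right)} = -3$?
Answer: $- \frac{453}{5} \approx -90.6$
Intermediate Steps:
$Y = 8$
$u{\left(N,T \right)} = \frac{3 \left(N + T\right)}{3 + N}$ ($u{\left(N,T \right)} = 3 \frac{T + N}{N + 3} = 3 \frac{N + T}{3 + N} = \frac{3 \left(N + T\right)}{3 + N}$)
$K = 0$ ($K = 0 \cdot 2 \cdot 4 = 0 \cdot 4 = 0$)
$\left(u{\left(Y - 6,I{\left(-3 \right)} \right)} + K\right) 151 = \left(\frac{3 \left(\left(8 - 6\right) - 3\right)}{3 + \left(8 - 6\right)} + 0\right) 151 = \left(\frac{3 \left(2 - 3\right)}{3 + 2} + 0\right) 151 = \left(3 \cdot \frac{1}{5} \left(-1\right) + 0\right) 151 = \left(- \frac{3}{5} + 0\right) 151 = \left(- \frac{3}{5}\right) 151 = - \frac{453}{5}$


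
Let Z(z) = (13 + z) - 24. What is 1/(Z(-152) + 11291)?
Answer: 1/11128 ≈ 8.9863e-5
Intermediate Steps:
Z(z) = -11 + z
1/(Z(-152) + 11291) = 1/((-11 - 152) + 11291) = 1/(-163 + 11291) = 1/11128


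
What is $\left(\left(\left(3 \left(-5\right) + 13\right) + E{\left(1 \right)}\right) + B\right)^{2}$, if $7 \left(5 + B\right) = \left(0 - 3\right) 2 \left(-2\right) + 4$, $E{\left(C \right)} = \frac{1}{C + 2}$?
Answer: $\frac{8464}{441} \approx 19.193$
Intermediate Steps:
$E{\left(C \right)} = \frac{1}{2 + C}$
$B = - \frac{19}{7}$ ($B = -5 + \frac{\left(0 - 3\right) 2 \left(-2\right) + 4}{7} = -5 + \frac{\left(-3\right) 2 \left(-2\right) + 4}{7} = -5 + \frac{\left(-6\right) \left(-2\right) + 4}{7} = -5 + \frac{12 + 4}{7} = -5 + \frac{1}{7} \cdot 16 = -5 + \frac{16}{7} = - \frac{19}{7} \approx -2.7143$)
$\left(\left(\left(3 \left(-5\right) + 13\right) + E{\left(1 \right)}\right) + B\right)^{2} = \left(\left(\left(3 \left(-5\right) + 13\right) + \frac{1}{2 + 1}\right) - \frac{19}{7}\right)^{2} = \left(\left(\left(-15 + 13\right) + \frac{1}{3}\right) - \frac{19}{7}\right)^{2} = \left(\left(-2 + \frac{1}{3}\right) - \frac{19}{7}\right)^{2} = \left(- \frac{5}{3} - \frac{19}{7}\right)^{2} = \left(- \frac{92}{21}\right)^{2} = \frac{8464}{441}$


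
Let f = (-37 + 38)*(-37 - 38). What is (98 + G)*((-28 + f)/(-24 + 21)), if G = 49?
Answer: 5047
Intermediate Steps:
f = -75 (f = 1*(-75) = -75)
(98 + G)*((-28 + f)/(-24 + 21)) = (98 + 49)*((-28 - 75)/(-24 + 21)) = 147*(-103/(-3)) = 147*(-103*(-⅓)) = 147*(103/3) = 5047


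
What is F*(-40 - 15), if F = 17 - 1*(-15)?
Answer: -1760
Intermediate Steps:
F = 32 (F = 17 + 15 = 32)
F*(-40 - 15) = 32*(-40 - 15) = 32*(-55) = -1760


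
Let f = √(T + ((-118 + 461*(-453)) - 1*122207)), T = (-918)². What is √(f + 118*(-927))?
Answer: √(-109386 + √511566) ≈ 329.65*I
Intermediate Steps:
T = 842724
f = √511566 (f = √(842724 + ((-118 + 461*(-453)) - 1*122207)) = √(842724 + ((-118 - 208833) - 122207)) = √(842724 + (-208951 - 122207)) = √(842724 - 331158) = √511566 ≈ 715.24)
√(f + 118*(-927)) = √(√511566 + 118*(-927)) = √(√511566 - 109386) = √(-109386 + √511566)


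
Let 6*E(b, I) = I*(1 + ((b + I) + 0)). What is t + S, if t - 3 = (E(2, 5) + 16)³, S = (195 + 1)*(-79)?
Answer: -103555/27 ≈ -3835.4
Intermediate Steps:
E(b, I) = I*(1 + I + b)/6 (E(b, I) = (I*(1 + ((b + I) + 0)))/6 = (I*(1 + ((I + b) + 0)))/6 = (I*(1 + (I + b)))/6 = (I*(1 + I + b))/6 = I*(1 + I + b)/6)
S = -15484 (S = 196*(-79) = -15484)
t = 314513/27 (t = 3 + ((⅙)*5*(1 + 5 + 2) + 16)³ = 3 + ((⅙)*5*8 + 16)³ = 3 + (20/3 + 16)³ = 3 + (68/3)³ = 3 + 314432/27 = 314513/27 ≈ 11649.)
t + S = 314513/27 - 15484 = -103555/27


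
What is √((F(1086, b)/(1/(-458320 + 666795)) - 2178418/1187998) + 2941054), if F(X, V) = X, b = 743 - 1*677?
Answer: √80920865439238336113/593999 ≈ 15144.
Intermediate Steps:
b = 66 (b = 743 - 677 = 66)
√((F(1086, b)/(1/(-458320 + 666795)) - 2178418/1187998) + 2941054) = √((1086/(1/(-458320 + 666795)) - 2178418/1187998) + 2941054) = √((1086/(1/208475) - 2178418*1/1187998) + 2941054) = √((1086/(1/208475) - 1089209/593999) + 2941054) = √((1086*208475 - 1089209/593999) + 2941054) = √((226403850 - 1089209/593999) + 2941054) = √(134483659406941/593999 + 2941054) = √(136230642541887/593999) = √80920865439238336113/593999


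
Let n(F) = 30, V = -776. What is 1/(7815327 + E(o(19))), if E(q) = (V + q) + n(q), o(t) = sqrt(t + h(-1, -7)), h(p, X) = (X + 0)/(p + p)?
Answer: 15629162/122135352411077 - 3*sqrt(10)/122135352411077 ≈ 1.2797e-7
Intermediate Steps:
h(p, X) = X/(2*p) (h(p, X) = X/((2*p)) = X*(1/(2*p)) = X/(2*p))
o(t) = sqrt(7/2 + t) (o(t) = sqrt(t + (1/2)*(-7)/(-1)) = sqrt(t + (1/2)*(-7)*(-1)) = sqrt(t + 7/2) = sqrt(7/2 + t))
E(q) = -746 + q (E(q) = (-776 + q) + 30 = -746 + q)
1/(7815327 + E(o(19))) = 1/(7815327 + (-746 + sqrt(14 + 4*19)/2)) = 1/(7815327 + (-746 + sqrt(14 + 76)/2)) = 1/(7815327 + (-746 + sqrt(90)/2)) = 1/(7815327 + (-746 + (3*sqrt(10))/2)) = 1/(7815327 + (-746 + 3*sqrt(10)/2)) = 1/(7814581 + 3*sqrt(10)/2)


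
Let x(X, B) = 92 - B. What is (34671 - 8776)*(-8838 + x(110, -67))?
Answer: -224742705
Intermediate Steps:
(34671 - 8776)*(-8838 + x(110, -67)) = (34671 - 8776)*(-8838 + (92 - 1*(-67))) = 25895*(-8838 + (92 + 67)) = 25895*(-8838 + 159) = 25895*(-8679) = -224742705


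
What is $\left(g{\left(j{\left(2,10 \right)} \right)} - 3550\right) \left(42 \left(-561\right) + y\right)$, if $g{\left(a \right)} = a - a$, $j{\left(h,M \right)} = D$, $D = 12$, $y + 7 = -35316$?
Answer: $209041750$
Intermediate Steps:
$y = -35323$ ($y = -7 - 35316 = -35323$)
$j{\left(h,M \right)} = 12$
$g{\left(a \right)} = 0$
$\left(g{\left(j{\left(2,10 \right)} \right)} - 3550\right) \left(42 \left(-561\right) + y\right) = \left(0 - 3550\right) \left(42 \left(-561\right) - 35323\right) = - 3550 \left(-23562 - 35323\right) = \left(-3550\right) \left(-58885\right) = 209041750$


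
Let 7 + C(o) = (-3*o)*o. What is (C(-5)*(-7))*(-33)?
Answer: -18942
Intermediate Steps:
C(o) = -7 - 3*o² (C(o) = -7 + (-3*o)*o = -7 - 3*o²)
(C(-5)*(-7))*(-33) = ((-7 - 3*(-5)²)*(-7))*(-33) = ((-7 - 3*25)*(-7))*(-33) = ((-7 - 75)*(-7))*(-33) = -82*(-7)*(-33) = 574*(-33) = -18942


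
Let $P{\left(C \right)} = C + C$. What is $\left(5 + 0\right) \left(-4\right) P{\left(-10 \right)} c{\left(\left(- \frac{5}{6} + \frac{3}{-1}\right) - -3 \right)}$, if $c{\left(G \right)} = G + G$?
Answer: $- \frac{2000}{3} \approx -666.67$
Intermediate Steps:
$P{\left(C \right)} = 2 C$
$c{\left(G \right)} = 2 G$
$\left(5 + 0\right) \left(-4\right) P{\left(-10 \right)} c{\left(\left(- \frac{5}{6} + \frac{3}{-1}\right) - -3 \right)} = \left(5 + 0\right) \left(-4\right) 2 \left(-10\right) 2 \left(\left(- \frac{5}{6} + \frac{3}{-1}\right) - -3\right) = 5 \left(-4\right) \left(-20\right) 2 \left(\left(\left(-5\right) \frac{1}{6} + 3 \left(-1\right)\right) + 3\right) = \left(-20\right) \left(-20\right) 2 \left(\left(- \frac{5}{6} - 3\right) + 3\right) = 400 \cdot 2 \left(- \frac{23}{6} + 3\right) = 400 \cdot 2 \left(- \frac{5}{6}\right) = 400 \left(- \frac{5}{3}\right) = - \frac{2000}{3}$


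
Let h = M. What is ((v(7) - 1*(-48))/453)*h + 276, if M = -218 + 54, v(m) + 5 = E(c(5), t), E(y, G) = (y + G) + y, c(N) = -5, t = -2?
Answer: 119944/453 ≈ 264.78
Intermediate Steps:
E(y, G) = G + 2*y (E(y, G) = (G + y) + y = G + 2*y)
v(m) = -17 (v(m) = -5 + (-2 + 2*(-5)) = -5 + (-2 - 10) = -5 - 12 = -17)
M = -164
h = -164
((v(7) - 1*(-48))/453)*h + 276 = ((-17 - 1*(-48))/453)*(-164) + 276 = ((-17 + 48)*(1/453))*(-164) + 276 = (31*(1/453))*(-164) + 276 = (31/453)*(-164) + 276 = -5084/453 + 276 = 119944/453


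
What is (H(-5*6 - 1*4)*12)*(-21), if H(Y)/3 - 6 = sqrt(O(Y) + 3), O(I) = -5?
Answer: -4536 - 756*I*sqrt(2) ≈ -4536.0 - 1069.1*I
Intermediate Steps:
H(Y) = 18 + 3*I*sqrt(2) (H(Y) = 18 + 3*sqrt(-5 + 3) = 18 + 3*sqrt(-2) = 18 + 3*(I*sqrt(2)) = 18 + 3*I*sqrt(2))
(H(-5*6 - 1*4)*12)*(-21) = ((18 + 3*I*sqrt(2))*12)*(-21) = (216 + 36*I*sqrt(2))*(-21) = -4536 - 756*I*sqrt(2)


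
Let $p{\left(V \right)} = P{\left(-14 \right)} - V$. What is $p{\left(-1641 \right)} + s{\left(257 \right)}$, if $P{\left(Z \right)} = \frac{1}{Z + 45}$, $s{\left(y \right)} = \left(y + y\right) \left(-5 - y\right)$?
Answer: $- \frac{4123836}{31} \approx -1.3303 \cdot 10^{5}$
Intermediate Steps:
$s{\left(y \right)} = 2 y \left(-5 - y\right)$
$P{\left(Z \right)} = \frac{1}{45 + Z}$
$p{\left(V \right)} = \frac{1}{31} - V$ ($p{\left(V \right)} = \frac{1}{45 - 14} - V = \frac{1}{31} - V$)
$p{\left(-1641 \right)} + s{\left(257 \right)} = \left(\frac{1}{31} - -1641\right) - 514 \left(5 + 257\right) = \left(\frac{1}{31} + 1641\right) - 514 \cdot 262 = \frac{50872}{31} - 134668 = - \frac{4123836}{31}$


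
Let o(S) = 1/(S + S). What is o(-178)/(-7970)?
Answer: 1/2837320 ≈ 3.5245e-7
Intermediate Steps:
o(S) = 1/(2*S)
o(-178)/(-7970) = ((½)/(-178))/(-7970) = ((½)*(-1/178))*(-1/7970) = -1/356*(-1/7970) = 1/2837320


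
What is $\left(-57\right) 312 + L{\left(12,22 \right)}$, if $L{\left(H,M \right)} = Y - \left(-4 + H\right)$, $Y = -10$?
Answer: $-17802$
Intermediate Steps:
$L{\left(H,M \right)} = -6 - H$ ($L{\left(H,M \right)} = -10 - \left(-4 + H\right) = -6 - H$)
$\left(-57\right) 312 + L{\left(12,22 \right)} = \left(-57\right) 312 - 18 = -17784 - 18 = -17802$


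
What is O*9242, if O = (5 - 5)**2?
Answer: 0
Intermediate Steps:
O = 0 (O = 0**2 = 0)
O*9242 = 0*9242 = 0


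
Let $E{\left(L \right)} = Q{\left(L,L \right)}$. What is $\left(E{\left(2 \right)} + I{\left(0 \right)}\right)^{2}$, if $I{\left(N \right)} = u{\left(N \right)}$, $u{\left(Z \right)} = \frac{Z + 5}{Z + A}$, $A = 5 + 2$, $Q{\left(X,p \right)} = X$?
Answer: $\frac{361}{49} \approx 7.3673$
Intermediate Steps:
$A = 7$
$E{\left(L \right)} = L$
$u{\left(Z \right)} = \frac{5 + Z}{7 + Z}$ ($u{\left(Z \right)} = \frac{Z + 5}{Z + 7} = \frac{5 + Z}{7 + Z}$)
$I{\left(N \right)} = \frac{5 + N}{7 + N}$
$\left(E{\left(2 \right)} + I{\left(0 \right)}\right)^{2} = \left(2 + \frac{5 + 0}{7 + 0}\right)^{2} = \left(2 + \frac{1}{7} \cdot 5\right)^{2} = \left(2 + \frac{5}{7}\right)^{2} = \left(\frac{19}{7}\right)^{2} = \frac{361}{49}$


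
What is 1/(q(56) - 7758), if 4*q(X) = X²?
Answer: -1/6974 ≈ -0.00014339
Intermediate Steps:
q(X) = X²/4
1/(q(56) - 7758) = 1/((¼)*56² - 7758) = 1/((¼)*3136 - 7758) = 1/(784 - 7758) = 1/(-6974) = -1/6974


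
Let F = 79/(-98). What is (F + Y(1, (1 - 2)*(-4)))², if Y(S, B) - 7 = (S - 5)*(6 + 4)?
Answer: 10975969/9604 ≈ 1142.9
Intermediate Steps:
F = -79/98 (F = 79*(-1/98) = -79/98 ≈ -0.80612)
Y(S, B) = -43 + 10*S (Y(S, B) = 7 + (S - 5)*(6 + 4) = 7 + (-5 + S)*10 = 7 + (-50 + 10*S) = -43 + 10*S)
(F + Y(1, (1 - 2)*(-4)))² = (-79/98 + (-43 + 10*1))² = (-79/98 + (-43 + 10))² = (-79/98 - 33)² = (-3313/98)² = 10975969/9604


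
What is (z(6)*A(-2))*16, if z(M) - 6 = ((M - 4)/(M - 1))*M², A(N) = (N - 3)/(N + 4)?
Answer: -816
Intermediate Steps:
A(N) = (-3 + N)/(4 + N)
z(M) = 6 + M²*(-4 + M)/(-1 + M) (z(M) = 6 + ((M - 4)/(M - 1))*M² = 6 + ((-4 + M)/(-1 + M))*M² = 6 + M²*(-4 + M)/(-1 + M))
(z(6)*A(-2))*16 = (((-6 + 6³ - 4*6² + 6*6)/(-1 + 6))*((-3 - 2)/(4 - 2)))*16 = (((-6 + 216 - 4*36 + 36)/5)*(-5/2))*16 = (((-6 + 216 - 144 + 36)/5)*((½)*(-5)))*16 = (((⅕)*102)*(-5/2))*16 = ((102/5)*(-5/2))*16 = -51*16 = -816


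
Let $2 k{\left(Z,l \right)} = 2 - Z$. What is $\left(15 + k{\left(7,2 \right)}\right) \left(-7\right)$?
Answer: $- \frac{175}{2} \approx -87.5$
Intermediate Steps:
$k{\left(Z,l \right)} = 1 - \frac{Z}{2}$ ($k{\left(Z,l \right)} = \frac{2 - Z}{2} = 1 - \frac{Z}{2}$)
$\left(15 + k{\left(7,2 \right)}\right) \left(-7\right) = \left(15 + \left(1 - \frac{7}{2}\right)\right) \left(-7\right) = \left(15 - \frac{5}{2}\right) \left(-7\right) = \frac{25}{2} \left(-7\right) = - \frac{175}{2}$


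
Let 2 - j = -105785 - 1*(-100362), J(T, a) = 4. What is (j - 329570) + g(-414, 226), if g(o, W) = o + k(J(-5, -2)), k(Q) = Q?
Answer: -324555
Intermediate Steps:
g(o, W) = 4 + o (g(o, W) = o + 4 = 4 + o)
j = 5425 (j = 2 - (-105785 - 1*(-100362)) = 2 - (-105785 + 100362) = 2 - 1*(-5423) = 2 + 5423 = 5425)
(j - 329570) + g(-414, 226) = (5425 - 329570) + (4 - 414) = -324145 - 410 = -324555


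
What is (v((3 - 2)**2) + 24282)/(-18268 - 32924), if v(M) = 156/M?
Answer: -4073/8532 ≈ -0.47738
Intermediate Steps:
(v((3 - 2)**2) + 24282)/(-18268 - 32924) = (156/((3 - 2)**2) + 24282)/(-18268 - 32924) = (156/(1**2) + 24282)/(-51192) = (156/1 + 24282)*(-1/51192) = (156*1 + 24282)*(-1/51192) = (156 + 24282)*(-1/51192) = 24438*(-1/51192) = -4073/8532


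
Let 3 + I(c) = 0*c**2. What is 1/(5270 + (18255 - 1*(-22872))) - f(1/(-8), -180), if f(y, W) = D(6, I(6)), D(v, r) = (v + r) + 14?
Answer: -788748/46397 ≈ -17.000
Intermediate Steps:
I(c) = -3 (I(c) = -3 + 0*c**2 = -3 + 0 = -3)
D(v, r) = 14 + r + v (D(v, r) = (r + v) + 14 = 14 + r + v)
f(y, W) = 17 (f(y, W) = 14 - 3 + 6 = 17)
1/(5270 + (18255 - 1*(-22872))) - f(1/(-8), -180) = 1/(5270 + (18255 - 1*(-22872))) - 1*17 = 1/(5270 + (18255 + 22872)) - 17 = 1/(5270 + 41127) - 17 = 1/46397 - 17 = -788748/46397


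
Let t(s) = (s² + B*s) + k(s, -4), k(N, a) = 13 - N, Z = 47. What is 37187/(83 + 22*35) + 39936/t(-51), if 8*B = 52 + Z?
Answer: 877592941/13879163 ≈ 63.231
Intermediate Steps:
B = 99/8 (B = (52 + 47)/8 = (⅛)*99 = 99/8 ≈ 12.375)
t(s) = 13 + s² + 91*s/8 (t(s) = (s² + 99*s/8) + (13 - s) = 13 + s² + 91*s/8)
37187/(83 + 22*35) + 39936/t(-51) = 37187/(83 + 22*35) + 39936/(13 + (-51)² + (91/8)*(-51)) = 37187/(83 + 770) + 39936/(13 + 2601 - 4641/8) = 37187/853 + 39936/(16271/8) = 37187*(1/853) + 39936*(8/16271) = 37187/853 + 319488/16271 = 877592941/13879163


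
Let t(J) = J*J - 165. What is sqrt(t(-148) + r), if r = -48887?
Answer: 2*I*sqrt(6787) ≈ 164.77*I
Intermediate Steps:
t(J) = -165 + J**2 (t(J) = J**2 - 165 = -165 + J**2)
sqrt(t(-148) + r) = sqrt((-165 + (-148)**2) - 48887) = sqrt((-165 + 21904) - 48887) = sqrt(21739 - 48887) = sqrt(-27148) = 2*I*sqrt(6787)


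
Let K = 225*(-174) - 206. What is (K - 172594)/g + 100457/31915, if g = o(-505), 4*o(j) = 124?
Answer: -6761270083/989365 ≈ -6833.9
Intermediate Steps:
o(j) = 31 (o(j) = (¼)*124 = 31)
K = -39356 (K = -39150 - 206 = -39356)
g = 31
(K - 172594)/g + 100457/31915 = (-39356 - 172594)/31 + 100457/31915 = -211950*1/31 + 100457*(1/31915) = -211950/31 + 100457/31915 = -6761270083/989365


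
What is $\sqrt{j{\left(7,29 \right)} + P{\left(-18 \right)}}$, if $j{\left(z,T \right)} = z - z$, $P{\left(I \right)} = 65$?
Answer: $\sqrt{65} \approx 8.0623$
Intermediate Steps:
$j{\left(z,T \right)} = 0$
$\sqrt{j{\left(7,29 \right)} + P{\left(-18 \right)}} = \sqrt{0 + 65} = \sqrt{65}$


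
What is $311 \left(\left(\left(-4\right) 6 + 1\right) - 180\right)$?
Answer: $-63133$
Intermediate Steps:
$311 \left(\left(\left(-4\right) 6 + 1\right) - 180\right) = 311 \left(\left(-24 + 1\right) - 180\right) = 311 \left(-23 - 180\right) = 311 \left(-203\right) = -63133$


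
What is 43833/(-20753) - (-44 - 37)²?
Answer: -136204266/20753 ≈ -6563.1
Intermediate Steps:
43833/(-20753) - (-44 - 37)² = 43833*(-1/20753) - 1*(-81)² = -43833/20753 - 1*6561 = -43833/20753 - 6561 = -136204266/20753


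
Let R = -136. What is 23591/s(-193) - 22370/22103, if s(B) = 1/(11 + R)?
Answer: -65179006495/22103 ≈ -2.9489e+6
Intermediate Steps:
s(B) = -1/125 (s(B) = 1/(11 - 136) = 1/(-125) = -1/125)
23591/s(-193) - 22370/22103 = 23591/(-1/125) - 22370/22103 = 23591*(-125) - 22370*1/22103 = -2948875 - 22370/22103 = -65179006495/22103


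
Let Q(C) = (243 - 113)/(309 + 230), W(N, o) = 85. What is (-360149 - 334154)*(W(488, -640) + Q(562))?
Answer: -31899751335/539 ≈ -5.9183e+7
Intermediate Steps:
Q(C) = 130/539
(-360149 - 334154)*(W(488, -640) + Q(562)) = (-360149 - 334154)*(85 + 130/539) = -694303*45945/539 = -31899751335/539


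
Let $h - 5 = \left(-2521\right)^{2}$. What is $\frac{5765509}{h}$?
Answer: $\frac{5765509}{6355446} \approx 0.90718$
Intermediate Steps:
$h = 6355446$ ($h = 5 + \left(-2521\right)^{2} = 5 + 6355441 = 6355446$)
$\frac{5765509}{h} = \frac{5765509}{6355446}$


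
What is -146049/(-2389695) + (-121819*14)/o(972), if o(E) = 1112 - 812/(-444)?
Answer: -30157818654697/19696662755 ≈ -1531.1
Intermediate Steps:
o(E) = 123635/111 (o(E) = 1112 - 812*(-1/444) = 1112 + 203/111 = 123635/111)
-146049/(-2389695) + (-121819*14)/o(972) = -146049/(-2389695) + (-121819*14)/(123635/111) = -146049*(-1/2389695) - 1705466*111/123635 = 48683/796565 - 189306726/123635 = -30157818654697/19696662755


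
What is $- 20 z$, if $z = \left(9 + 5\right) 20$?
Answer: $-5600$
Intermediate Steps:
$z = 280$ ($z = 14 \cdot 20 = 280$)
$- 20 z = \left(-20\right) 280 = -5600$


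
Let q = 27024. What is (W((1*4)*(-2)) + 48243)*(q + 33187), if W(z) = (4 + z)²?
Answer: 2905722649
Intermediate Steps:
(W((1*4)*(-2)) + 48243)*(q + 33187) = ((4 + (1*4)*(-2))² + 48243)*(27024 + 33187) = ((4 + 4*(-2))² + 48243)*60211 = ((4 - 8)² + 48243)*60211 = ((-4)² + 48243)*60211 = (16 + 48243)*60211 = 48259*60211 = 2905722649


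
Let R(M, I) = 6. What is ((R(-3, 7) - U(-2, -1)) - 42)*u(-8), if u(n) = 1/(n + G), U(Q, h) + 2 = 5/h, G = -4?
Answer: 29/12 ≈ 2.4167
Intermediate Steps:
U(Q, h) = -2 + 5/h
u(n) = 1/(-4 + n) (u(n) = 1/(n - 4) = 1/(-4 + n))
((R(-3, 7) - U(-2, -1)) - 42)*u(-8) = ((6 - (-2 + 5/(-1))) - 42)/(-4 - 8) = ((6 - (-2 + 5*(-1))) - 42)/(-12) = ((6 - (-2 - 5)) - 42)*(-1/12) = ((6 - 1*(-7)) - 42)*(-1/12) = ((6 + 7) - 42)*(-1/12) = (13 - 42)*(-1/12) = -29*(-1/12) = 29/12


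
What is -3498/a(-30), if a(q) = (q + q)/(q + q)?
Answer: -3498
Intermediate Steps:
a(q) = 1 (a(q) = (2*q)/((2*q)) = (2*q)*(1/(2*q)) = 1)
-3498/a(-30) = -3498/1 = -3498*1 = -3498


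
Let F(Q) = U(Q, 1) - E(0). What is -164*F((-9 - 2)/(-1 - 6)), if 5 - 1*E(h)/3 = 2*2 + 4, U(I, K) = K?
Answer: -1640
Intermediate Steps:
E(h) = -9 (E(h) = 15 - 3*(2*2 + 4) = 15 - 3*(4 + 4) = 15 - 3*8 = 15 - 24 = -9)
F(Q) = 10 (F(Q) = 1 - 1*(-9) = 1 + 9 = 10)
-164*F((-9 - 2)/(-1 - 6)) = -164*10 = -1640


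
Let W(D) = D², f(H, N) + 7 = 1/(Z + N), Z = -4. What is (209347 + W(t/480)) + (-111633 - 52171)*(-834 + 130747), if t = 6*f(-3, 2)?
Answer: -21790781137911/1024 ≈ -2.1280e+10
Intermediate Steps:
f(H, N) = -7 + 1/(-4 + N)
t = -45 (t = 6*((29 - 7*2)/(-4 + 2)) = 6*((29 - 14)/(-2)) = 6*(-½*15) = 6*(-15/2) = -45)
(209347 + W(t/480)) + (-111633 - 52171)*(-834 + 130747) = (209347 + (-45/480)²) + (-111633 - 52171)*(-834 + 130747) = (209347 + (-45*1/480)²) - 163804*129913 = (209347 + (-3/32)²) - 21280269052 = (209347 + 9/1024) - 21280269052 = 214371337/1024 - 21280269052 = -21790781137911/1024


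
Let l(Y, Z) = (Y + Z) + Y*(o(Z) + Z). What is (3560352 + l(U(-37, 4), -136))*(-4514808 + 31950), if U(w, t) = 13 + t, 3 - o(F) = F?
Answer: -15960247611672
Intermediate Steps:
o(F) = 3 - F
l(Y, Z) = Z + 4*Y (l(Y, Z) = (Y + Z) + Y*((3 - Z) + Z) = (Y + Z) + Y*3 = (Y + Z) + 3*Y = Z + 4*Y)
(3560352 + l(U(-37, 4), -136))*(-4514808 + 31950) = (3560352 + (-136 + 4*(13 + 4)))*(-4514808 + 31950) = (3560352 + (-136 + 4*17))*(-4482858) = (3560352 + (-136 + 68))*(-4482858) = (3560352 - 68)*(-4482858) = 3560284*(-4482858) = -15960247611672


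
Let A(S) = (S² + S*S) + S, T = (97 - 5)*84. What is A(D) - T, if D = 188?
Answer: 63148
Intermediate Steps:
T = 7728 (T = 92*84 = 7728)
A(S) = S + 2*S² (A(S) = (S² + S²) + S = 2*S² + S = S + 2*S²)
A(D) - T = 188*(1 + 2*188) - 1*7728 = 188*(1 + 376) - 7728 = 188*377 - 7728 = 70876 - 7728 = 63148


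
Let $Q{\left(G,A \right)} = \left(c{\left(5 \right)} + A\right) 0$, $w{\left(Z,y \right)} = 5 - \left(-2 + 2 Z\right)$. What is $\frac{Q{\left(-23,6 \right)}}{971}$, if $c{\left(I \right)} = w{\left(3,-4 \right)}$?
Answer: $0$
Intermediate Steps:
$w{\left(Z,y \right)} = 7 - 2 Z$ ($w{\left(Z,y \right)} = 5 - \left(-2 + 2 Z\right) = 7 - 2 Z$)
$c{\left(I \right)} = 1$ ($c{\left(I \right)} = 7 - 6 = 1$)
$Q{\left(G,A \right)} = 0$ ($Q{\left(G,A \right)} = \left(1 + A\right) 0 = 0$)
$\frac{Q{\left(-23,6 \right)}}{971} = \frac{0}{971} = 0 \cdot \frac{1}{971} = 0$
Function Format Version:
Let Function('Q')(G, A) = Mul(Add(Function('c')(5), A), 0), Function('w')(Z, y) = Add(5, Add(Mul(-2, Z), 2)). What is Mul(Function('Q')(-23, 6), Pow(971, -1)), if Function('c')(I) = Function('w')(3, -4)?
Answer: 0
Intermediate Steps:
Function('w')(Z, y) = Add(7, Mul(-2, Z)) (Function('w')(Z, y) = Add(5, Add(2, Mul(-2, Z))) = Add(7, Mul(-2, Z)))
Function('c')(I) = 1 (Function('c')(I) = Add(7, Mul(-2, 3)) = Add(7, -6) = 1)
Function('Q')(G, A) = 0 (Function('Q')(G, A) = Mul(Add(1, A), 0) = 0)
Mul(Function('Q')(-23, 6), Pow(971, -1)) = Mul(0, Pow(971, -1)) = Mul(0, Rational(1, 971)) = 0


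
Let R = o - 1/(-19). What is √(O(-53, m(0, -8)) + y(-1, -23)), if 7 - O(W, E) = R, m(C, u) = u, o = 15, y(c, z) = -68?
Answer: 17*I*√95/19 ≈ 8.7208*I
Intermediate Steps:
R = 286/19 (R = 15 - 1/(-19) = 15 - 1*(-1/19) = 15 + 1/19 = 286/19 ≈ 15.053)
O(W, E) = -153/19 (O(W, E) = 7 - 1*286/19 = 7 - 286/19 = -153/19)
√(O(-53, m(0, -8)) + y(-1, -23)) = √(-153/19 - 68) = √(-1445/19) = 17*I*√95/19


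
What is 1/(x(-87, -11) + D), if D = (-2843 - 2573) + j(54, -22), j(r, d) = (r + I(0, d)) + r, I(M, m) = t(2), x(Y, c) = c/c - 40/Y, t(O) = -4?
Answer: -87/462017 ≈ -0.00018830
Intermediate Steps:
x(Y, c) = 1 - 40/Y
I(M, m) = -4
j(r, d) = -4 + 2*r (j(r, d) = (r - 4) + r = (-4 + r) + r = -4 + 2*r)
D = -5312 (D = (-2843 - 2573) + (-4 + 2*54) = -5416 + (-4 + 108) = -5416 + 104 = -5312)
1/(x(-87, -11) + D) = 1/((-40 - 87)/(-87) - 5312) = 1/(-1/87*(-127) - 5312) = 1/(127/87 - 5312) = 1/(-462017/87) = -87/462017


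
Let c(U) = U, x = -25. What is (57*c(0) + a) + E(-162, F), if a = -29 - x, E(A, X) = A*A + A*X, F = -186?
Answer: 56372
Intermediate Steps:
E(A, X) = A**2 + A*X
a = -4 (a = -29 - 1*(-25) = -29 + 25 = -4)
(57*c(0) + a) + E(-162, F) = (57*0 - 4) - 162*(-162 - 186) = (0 - 4) - 162*(-348) = -4 + 56376 = 56372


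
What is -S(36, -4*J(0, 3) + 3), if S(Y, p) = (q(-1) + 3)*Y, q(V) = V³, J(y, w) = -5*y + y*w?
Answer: -72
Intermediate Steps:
J(y, w) = -5*y + w*y
S(Y, p) = 2*Y (S(Y, p) = ((-1)³ + 3)*Y = (-1 + 3)*Y = 2*Y)
-S(36, -4*J(0, 3) + 3) = -2*36 = -1*72 = -72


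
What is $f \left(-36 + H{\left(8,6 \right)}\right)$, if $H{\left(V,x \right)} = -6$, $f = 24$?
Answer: $-1008$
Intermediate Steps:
$f \left(-36 + H{\left(8,6 \right)}\right) = 24 \left(-36 - 6\right) = 24 \left(-42\right) = -1008$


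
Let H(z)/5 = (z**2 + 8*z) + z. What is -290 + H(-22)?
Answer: 1140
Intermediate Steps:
H(z) = 5*z**2 + 45*z (H(z) = 5*((z**2 + 8*z) + z) = 5*(z**2 + 9*z) = 5*z**2 + 45*z)
-290 + H(-22) = -290 + 5*(-22)*(9 - 22) = -290 + 5*(-22)*(-13) = -290 + 1430 = 1140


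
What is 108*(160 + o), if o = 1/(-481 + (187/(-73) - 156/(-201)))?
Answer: 10200701223/590326 ≈ 17280.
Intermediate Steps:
o = -4891/2361304 (o = 1/(-481 + (187*(-1/73) - 156*(-1/201))) = 1/(-481 + (-187/73 + 52/67)) = 1/(-481 - 8733/4891) = 1/(-2361304/4891) = -4891/2361304 ≈ -0.0020713)
108*(160 + o) = 108*(160 - 4891/2361304) = 108*(377803749/2361304) = 10200701223/590326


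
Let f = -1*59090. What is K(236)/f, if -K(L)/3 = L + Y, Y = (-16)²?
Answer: 738/29545 ≈ 0.024979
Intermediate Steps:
Y = 256
K(L) = -768 - 3*L (K(L) = -3*(L + 256) = -3*(256 + L) = -768 - 3*L)
f = -59090
K(236)/f = (-768 - 3*236)/(-59090) = (-768 - 708)*(-1/59090) = -1476*(-1/59090) = 738/29545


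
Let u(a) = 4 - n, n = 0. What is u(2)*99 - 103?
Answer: 293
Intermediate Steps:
u(a) = 4 (u(a) = 4 - 1*0 = 4 + 0 = 4)
u(2)*99 - 103 = 4*99 - 103 = 396 - 103 = 293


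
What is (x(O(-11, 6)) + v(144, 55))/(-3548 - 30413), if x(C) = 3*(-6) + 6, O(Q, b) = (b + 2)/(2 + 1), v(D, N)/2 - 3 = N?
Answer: -104/33961 ≈ -0.0030623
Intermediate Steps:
v(D, N) = 6 + 2*N
O(Q, b) = ⅔ + b/3 (O(Q, b) = (2 + b)/3 = (2 + b)*(⅓) = ⅔ + b/3)
x(C) = -12 (x(C) = -18 + 6 = -12)
(x(O(-11, 6)) + v(144, 55))/(-3548 - 30413) = (-12 + (6 + 2*55))/(-3548 - 30413) = (-12 + (6 + 110))/(-33961) = (-12 + 116)*(-1/33961) = 104*(-1/33961) = -104/33961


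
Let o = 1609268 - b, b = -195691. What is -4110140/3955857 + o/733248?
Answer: 24131039533/16962714816 ≈ 1.4226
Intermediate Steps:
o = 1804959 (o = 1609268 - 1*(-195691) = 1609268 + 195691 = 1804959)
-4110140/3955857 + o/733248 = -4110140/3955857 + 1804959/733248 = -4110140*1/3955857 + 1804959*(1/733248) = -4110140/3955857 + 200551/81472 = 24131039533/16962714816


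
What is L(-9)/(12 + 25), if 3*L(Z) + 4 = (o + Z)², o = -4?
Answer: 55/37 ≈ 1.4865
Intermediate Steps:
L(Z) = -4/3 + (-4 + Z)²/3
L(-9)/(12 + 25) = (-4/3 + (-4 - 9)²/3)/(12 + 25) = (-4/3 + (⅓)*(-13)²)/37 = (-4/3 + (⅓)*169)/37 = (-4/3 + 169/3)/37 = (1/37)*55 = 55/37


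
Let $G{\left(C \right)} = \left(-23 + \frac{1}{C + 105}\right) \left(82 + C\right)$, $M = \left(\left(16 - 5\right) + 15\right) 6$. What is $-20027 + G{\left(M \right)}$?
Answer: $- \frac{6655523}{261} \approx -25500.0$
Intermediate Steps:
$M = 156$ ($M = \left(11 + 15\right) 6 = 26 \cdot 6 = 156$)
$G{\left(C \right)} = \left(-23 + \frac{1}{105 + C}\right) \left(82 + C\right)$
$-20027 + G{\left(M \right)} = -20027 + \frac{-197948 - 670800 - 23 \cdot 156^{2}}{105 + 156} = -20027 + \frac{-197948 - 670800 - 559728}{261} = -20027 + \frac{1}{261} \left(-1428476\right) = -20027 - \frac{1428476}{261} = - \frac{6655523}{261}$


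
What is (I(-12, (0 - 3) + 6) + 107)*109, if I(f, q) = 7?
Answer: 12426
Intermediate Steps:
(I(-12, (0 - 3) + 6) + 107)*109 = (7 + 107)*109 = 114*109 = 12426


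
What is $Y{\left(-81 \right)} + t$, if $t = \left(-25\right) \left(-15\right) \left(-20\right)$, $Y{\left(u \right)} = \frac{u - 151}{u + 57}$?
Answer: $- \frac{22471}{3} \approx -7490.3$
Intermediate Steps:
$Y{\left(u \right)} = \frac{-151 + u}{57 + u}$
$t = -7500$ ($t = 375 \left(-20\right) = -7500$)
$Y{\left(-81 \right)} + t = \frac{-151 - 81}{57 - 81} - 7500 = \frac{1}{-24} \left(-232\right) - 7500 = \left(- \frac{1}{24}\right) \left(-232\right) - 7500 = \frac{29}{3} - 7500 = - \frac{22471}{3}$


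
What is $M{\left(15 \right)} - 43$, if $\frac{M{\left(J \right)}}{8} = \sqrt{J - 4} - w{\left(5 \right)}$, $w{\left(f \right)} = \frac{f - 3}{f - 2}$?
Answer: $- \frac{145}{3} + 8 \sqrt{11} \approx -21.8$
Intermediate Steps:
$w{\left(f \right)} = \frac{-3 + f}{-2 + f}$
$M{\left(J \right)} = - \frac{16}{3} + 8 \sqrt{-4 + J}$ ($M{\left(J \right)} = 8 \left(\sqrt{J - 4} - \frac{-3 + 5}{-2 + 5}\right) = 8 \left(\sqrt{-4 + J} - \frac{1}{3} \cdot 2\right) = 8 \left(\sqrt{-4 + J} - \frac{2}{3}\right) = 8 \left(- \frac{2}{3} + \sqrt{-4 + J}\right) = - \frac{16}{3} + 8 \sqrt{-4 + J}$)
$M{\left(15 \right)} - 43 = \left(- \frac{16}{3} + 8 \sqrt{-4 + 15}\right) - 43 = \left(- \frac{16}{3} + 8 \sqrt{11}\right) - 43 = - \frac{145}{3} + 8 \sqrt{11}$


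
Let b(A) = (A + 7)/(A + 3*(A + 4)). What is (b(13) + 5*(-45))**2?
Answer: 12924025/256 ≈ 50485.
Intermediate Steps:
b(A) = (7 + A)/(12 + 4*A) (b(A) = (7 + A)/(A + 3*(4 + A)) = (7 + A)/(A + (12 + 3*A)) = (7 + A)/(12 + 4*A))
(b(13) + 5*(-45))**2 = ((7 + 13)/(4*(3 + 13)) + 5*(-45))**2 = ((1/4)*20/16 - 225)**2 = ((1/4)*(1/16)*20 - 225)**2 = (5/16 - 225)**2 = (-3595/16)**2 = 12924025/256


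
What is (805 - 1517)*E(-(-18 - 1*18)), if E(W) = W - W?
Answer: 0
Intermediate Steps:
E(W) = 0
(805 - 1517)*E(-(-18 - 1*18)) = (805 - 1517)*0 = -712*0 = 0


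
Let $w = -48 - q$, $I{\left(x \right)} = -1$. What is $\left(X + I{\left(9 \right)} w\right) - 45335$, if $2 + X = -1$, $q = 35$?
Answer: $-45255$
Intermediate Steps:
$w = -83$ ($w = -48 - 35 = -83$)
$X = -3$ ($X = -2 - 1 = -3$)
$\left(X + I{\left(9 \right)} w\right) - 45335 = \left(-3 - -83\right) - 45335 = \left(-3 + 83\right) - 45335 = 80 - 45335 = -45255$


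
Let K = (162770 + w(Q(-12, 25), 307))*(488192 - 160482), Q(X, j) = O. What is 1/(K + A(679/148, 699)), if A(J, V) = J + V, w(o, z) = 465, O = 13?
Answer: 148/7917073897931 ≈ 1.8694e-11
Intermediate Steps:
Q(X, j) = 13
K = 53493741850 (K = (162770 + 465)*(488192 - 160482) = 163235*327710 = 53493741850)
1/(K + A(679/148, 699)) = 1/(53493741850 + (679/148 + 699)) = 1/(53493741850 + 104131/148) = 1/(7917073897931/148) = 148/7917073897931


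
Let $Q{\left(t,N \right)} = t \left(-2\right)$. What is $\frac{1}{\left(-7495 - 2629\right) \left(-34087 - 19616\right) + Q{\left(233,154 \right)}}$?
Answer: $\frac{1}{543688706} \approx 1.8393 \cdot 10^{-9}$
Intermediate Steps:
$Q{\left(t,N \right)} = - 2 t$
$\frac{1}{\left(-7495 - 2629\right) \left(-34087 - 19616\right) + Q{\left(233,154 \right)}} = \frac{1}{\left(-7495 - 2629\right) \left(-34087 - 19616\right) - 466} = \frac{1}{\left(-10124\right) \left(-53703\right) - 466} = \frac{1}{543689172 - 466} = \frac{1}{543688706}$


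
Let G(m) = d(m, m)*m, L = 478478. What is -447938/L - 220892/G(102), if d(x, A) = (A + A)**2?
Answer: -250889189849/253882340712 ≈ -0.98821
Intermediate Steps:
d(x, A) = 4*A**2 (d(x, A) = (2*A)**2 = 4*A**2)
G(m) = 4*m**3 (G(m) = (4*m**2)*m = 4*m**3)
-447938/L - 220892/G(102) = -447938/478478 - 220892/(4*102**3) = -447938*1/478478 - 220892/(4*1061208) = -223969/239239 - 220892/4244832 = -223969/239239 - 220892*1/4244832 = -223969/239239 - 55223/1061208 = -250889189849/253882340712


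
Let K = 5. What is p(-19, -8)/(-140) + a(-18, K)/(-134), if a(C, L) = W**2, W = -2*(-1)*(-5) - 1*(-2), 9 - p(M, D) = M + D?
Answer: -1723/2345 ≈ -0.73475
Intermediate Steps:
p(M, D) = 9 - D - M (p(M, D) = 9 - (M + D) = 9 - (D + M) = 9 + (-D - M) = 9 - D - M)
W = -8 (W = 2*(-5) + 2 = -10 + 2 = -8)
a(C, L) = 64 (a(C, L) = (-8)**2 = 64)
p(-19, -8)/(-140) + a(-18, K)/(-134) = (9 - 1*(-8) - 1*(-19))/(-140) + 64/(-134) = (9 + 8 + 19)*(-1/140) + 64*(-1/134) = 36*(-1/140) - 32/67 = -9/35 - 32/67 = -1723/2345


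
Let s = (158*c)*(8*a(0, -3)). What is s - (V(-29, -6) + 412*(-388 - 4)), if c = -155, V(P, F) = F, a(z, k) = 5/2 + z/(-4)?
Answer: -328290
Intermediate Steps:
a(z, k) = 5/2 - z/4 (a(z, k) = 5*(½) + z*(-¼) = 5/2 - z/4)
s = -489800 (s = (158*(-155))*(8*(5/2 - ¼*0)) = -195920*(5/2 + 0) = -195920*5/2 = -24490*20 = -489800)
s - (V(-29, -6) + 412*(-388 - 4)) = -489800 - (-6 + 412*(-388 - 4)) = -489800 - (-6 + 412*(-392)) = -489800 - (-6 - 161504) = -489800 - 1*(-161510) = -489800 + 161510 = -328290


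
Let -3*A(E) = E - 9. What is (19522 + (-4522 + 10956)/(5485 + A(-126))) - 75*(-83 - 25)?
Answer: 76378047/2765 ≈ 27623.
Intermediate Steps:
A(E) = 3 - E/3 (A(E) = -(E - 9)/3 = -(-9 + E)/3 = 3 - E/3)
(19522 + (-4522 + 10956)/(5485 + A(-126))) - 75*(-83 - 25) = (19522 + (-4522 + 10956)/(5485 + (3 - 1/3*(-126)))) - 75*(-83 - 25) = (19522 + 6434/(5485 + (3 + 42))) - 75*(-108) = (19522 + 6434/(5485 + 45)) + 8100 = (19522 + 6434/5530) + 8100 = (19522 + 6434*(1/5530)) + 8100 = (19522 + 3217/2765) + 8100 = 53981547/2765 + 8100 = 76378047/2765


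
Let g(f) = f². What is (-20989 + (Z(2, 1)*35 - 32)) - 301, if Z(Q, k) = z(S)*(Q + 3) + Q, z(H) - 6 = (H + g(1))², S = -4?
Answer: -18627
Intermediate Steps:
z(H) = 6 + (1 + H)² (z(H) = 6 + (H + 1²)² = 6 + (H + 1)² = 6 + (1 + H)²)
Z(Q, k) = 45 + 16*Q (Z(Q, k) = (6 + (1 - 4)²)*(Q + 3) + Q = (6 + (-3)²)*(3 + Q) + Q = (6 + 9)*(3 + Q) + Q = 15*(3 + Q) + Q = (45 + 15*Q) + Q = 45 + 16*Q)
(-20989 + (Z(2, 1)*35 - 32)) - 301 = (-20989 + ((45 + 16*2)*35 - 32)) - 301 = (-20989 + ((45 + 32)*35 - 32)) - 301 = (-20989 + (77*35 - 32)) - 301 = (-20989 + (2695 - 32)) - 301 = (-20989 + 2663) - 301 = -18326 - 301 = -18627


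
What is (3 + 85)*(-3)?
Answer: -264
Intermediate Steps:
(3 + 85)*(-3) = 88*(-3) = -264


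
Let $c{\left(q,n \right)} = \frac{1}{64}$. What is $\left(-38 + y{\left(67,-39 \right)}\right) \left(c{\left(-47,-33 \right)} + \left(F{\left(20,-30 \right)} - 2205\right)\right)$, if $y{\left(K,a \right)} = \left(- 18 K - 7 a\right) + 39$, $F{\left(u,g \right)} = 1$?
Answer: $\frac{32865815}{16} \approx 2.0541 \cdot 10^{6}$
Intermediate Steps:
$c{\left(q,n \right)} = \frac{1}{64}$
$y{\left(K,a \right)} = 39 - 18 K - 7 a$
$\left(-38 + y{\left(67,-39 \right)}\right) \left(c{\left(-47,-33 \right)} + \left(F{\left(20,-30 \right)} - 2205\right)\right) = \left(-38 - 894\right) \left(\frac{1}{64} + \left(1 - 2205\right)\right) = \left(-38 + \left(39 - 1206 + 273\right)\right) \left(\frac{1}{64} - 2204\right) = \left(-38 - 894\right) \left(- \frac{141055}{64}\right) = \left(-932\right) \left(- \frac{141055}{64}\right) = \frac{32865815}{16}$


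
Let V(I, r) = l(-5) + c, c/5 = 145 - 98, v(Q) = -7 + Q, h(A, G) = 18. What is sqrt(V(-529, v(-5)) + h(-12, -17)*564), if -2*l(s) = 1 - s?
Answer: 4*sqrt(649) ≈ 101.90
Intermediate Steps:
l(s) = -1/2 + s/2 (l(s) = -(1 - s)/2 = -1/2 + s/2)
c = 235 (c = 5*(145 - 98) = 5*47 = 235)
V(I, r) = 232 (V(I, r) = (-1/2 + (1/2)*(-5)) + 235 = (-1/2 - 5/2) + 235 = -3 + 235 = 232)
sqrt(V(-529, v(-5)) + h(-12, -17)*564) = sqrt(232 + 18*564) = sqrt(232 + 10152) = sqrt(10384) = 4*sqrt(649)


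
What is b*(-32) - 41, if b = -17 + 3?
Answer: 407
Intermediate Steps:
b = -14
b*(-32) - 41 = -14*(-32) - 41 = 448 - 41 = 407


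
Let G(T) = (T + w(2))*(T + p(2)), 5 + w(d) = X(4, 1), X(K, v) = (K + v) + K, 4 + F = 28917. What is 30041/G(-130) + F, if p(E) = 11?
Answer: 433551563/14994 ≈ 28915.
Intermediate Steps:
F = 28913 (F = -4 + 28917 = 28913)
X(K, v) = v + 2*K
w(d) = 4 (w(d) = -5 + (1 + 2*4) = -5 + (1 + 8) = -5 + 9 = 4)
G(T) = (4 + T)*(11 + T) (G(T) = (T + 4)*(T + 11) = (4 + T)*(11 + T))
30041/G(-130) + F = 30041/(44 + (-130)² + 15*(-130)) + 28913 = 30041/(44 + 16900 - 1950) + 28913 = 30041/14994 + 28913 = 433551563/14994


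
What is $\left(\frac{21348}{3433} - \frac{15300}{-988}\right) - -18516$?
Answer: $\frac{15719064897}{847951} \approx 18538.0$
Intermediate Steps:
$\left(\frac{21348}{3433} - \frac{15300}{-988}\right) - -18516 = \left(21348 \cdot \frac{1}{3433} - - \frac{3825}{247}\right) + 18516 = \left(\frac{21348}{3433} + \frac{3825}{247}\right) + 18516 = \frac{18404181}{847951} + 18516 = \frac{15719064897}{847951}$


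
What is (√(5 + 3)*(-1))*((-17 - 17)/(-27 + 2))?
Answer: -68*√2/25 ≈ -3.8467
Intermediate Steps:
(√(5 + 3)*(-1))*((-17 - 17)/(-27 + 2)) = (√8*(-1))*(-34/(-25)) = ((2*√2)*(-1))*(-34*(-1/25)) = -2*√2*(34/25) = -68*√2/25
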